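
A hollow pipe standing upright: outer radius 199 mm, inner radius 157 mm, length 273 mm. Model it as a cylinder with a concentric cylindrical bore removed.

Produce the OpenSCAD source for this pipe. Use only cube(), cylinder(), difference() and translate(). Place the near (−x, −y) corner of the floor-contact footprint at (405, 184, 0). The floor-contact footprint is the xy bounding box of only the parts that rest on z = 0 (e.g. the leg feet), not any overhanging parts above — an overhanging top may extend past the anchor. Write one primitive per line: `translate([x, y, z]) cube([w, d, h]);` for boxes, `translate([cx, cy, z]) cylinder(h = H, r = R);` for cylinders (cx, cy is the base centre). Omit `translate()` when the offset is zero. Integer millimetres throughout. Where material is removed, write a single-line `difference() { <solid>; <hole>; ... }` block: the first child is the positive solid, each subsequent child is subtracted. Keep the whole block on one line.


difference() { translate([604, 383, 0]) cylinder(h = 273, r = 199); translate([604, 383, 0]) cylinder(h = 273, r = 157); }


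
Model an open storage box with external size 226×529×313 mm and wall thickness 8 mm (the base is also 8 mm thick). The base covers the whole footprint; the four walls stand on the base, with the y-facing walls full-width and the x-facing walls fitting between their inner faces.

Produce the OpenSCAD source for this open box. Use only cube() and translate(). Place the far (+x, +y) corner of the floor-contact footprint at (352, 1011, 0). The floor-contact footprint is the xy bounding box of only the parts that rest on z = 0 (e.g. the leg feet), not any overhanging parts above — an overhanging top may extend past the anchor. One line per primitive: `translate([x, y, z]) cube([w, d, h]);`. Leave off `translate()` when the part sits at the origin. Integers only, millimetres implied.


translate([126, 482, 0]) cube([226, 529, 8]);
translate([126, 482, 8]) cube([226, 8, 305]);
translate([126, 1003, 8]) cube([226, 8, 305]);
translate([126, 490, 8]) cube([8, 513, 305]);
translate([344, 490, 8]) cube([8, 513, 305]);


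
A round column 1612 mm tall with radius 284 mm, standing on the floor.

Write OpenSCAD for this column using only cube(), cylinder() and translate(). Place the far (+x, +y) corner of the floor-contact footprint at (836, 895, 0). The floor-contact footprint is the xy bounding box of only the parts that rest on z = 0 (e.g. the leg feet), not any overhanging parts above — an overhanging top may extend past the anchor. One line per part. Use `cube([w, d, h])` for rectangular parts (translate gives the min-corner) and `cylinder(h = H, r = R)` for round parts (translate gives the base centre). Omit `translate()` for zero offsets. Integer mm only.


translate([552, 611, 0]) cylinder(h = 1612, r = 284);


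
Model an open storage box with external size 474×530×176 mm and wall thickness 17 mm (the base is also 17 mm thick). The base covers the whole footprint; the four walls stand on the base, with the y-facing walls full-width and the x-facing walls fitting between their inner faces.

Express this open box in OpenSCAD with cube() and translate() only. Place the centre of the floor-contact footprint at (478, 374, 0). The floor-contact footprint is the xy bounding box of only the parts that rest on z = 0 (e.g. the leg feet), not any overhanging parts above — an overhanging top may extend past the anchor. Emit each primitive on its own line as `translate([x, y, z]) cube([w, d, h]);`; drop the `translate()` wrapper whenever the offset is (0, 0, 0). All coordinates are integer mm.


translate([241, 109, 0]) cube([474, 530, 17]);
translate([241, 109, 17]) cube([474, 17, 159]);
translate([241, 622, 17]) cube([474, 17, 159]);
translate([241, 126, 17]) cube([17, 496, 159]);
translate([698, 126, 17]) cube([17, 496, 159]);


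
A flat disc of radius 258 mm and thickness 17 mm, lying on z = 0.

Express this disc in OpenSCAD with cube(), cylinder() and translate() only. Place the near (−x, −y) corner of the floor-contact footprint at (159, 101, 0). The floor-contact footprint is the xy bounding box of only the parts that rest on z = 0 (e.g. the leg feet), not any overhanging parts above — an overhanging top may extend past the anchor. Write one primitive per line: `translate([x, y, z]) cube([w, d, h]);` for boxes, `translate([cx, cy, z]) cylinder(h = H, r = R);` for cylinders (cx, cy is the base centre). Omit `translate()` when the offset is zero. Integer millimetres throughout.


translate([417, 359, 0]) cylinder(h = 17, r = 258);


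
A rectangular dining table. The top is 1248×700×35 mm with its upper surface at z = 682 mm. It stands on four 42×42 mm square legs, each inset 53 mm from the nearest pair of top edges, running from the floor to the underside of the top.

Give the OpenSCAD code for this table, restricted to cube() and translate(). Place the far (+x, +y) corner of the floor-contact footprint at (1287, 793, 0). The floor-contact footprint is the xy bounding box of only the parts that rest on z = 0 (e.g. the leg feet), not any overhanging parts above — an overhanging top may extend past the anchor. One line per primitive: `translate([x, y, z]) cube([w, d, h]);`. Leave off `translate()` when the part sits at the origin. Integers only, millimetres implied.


translate([92, 146, 647]) cube([1248, 700, 35]);
translate([145, 199, 0]) cube([42, 42, 647]);
translate([1245, 199, 0]) cube([42, 42, 647]);
translate([145, 751, 0]) cube([42, 42, 647]);
translate([1245, 751, 0]) cube([42, 42, 647]);


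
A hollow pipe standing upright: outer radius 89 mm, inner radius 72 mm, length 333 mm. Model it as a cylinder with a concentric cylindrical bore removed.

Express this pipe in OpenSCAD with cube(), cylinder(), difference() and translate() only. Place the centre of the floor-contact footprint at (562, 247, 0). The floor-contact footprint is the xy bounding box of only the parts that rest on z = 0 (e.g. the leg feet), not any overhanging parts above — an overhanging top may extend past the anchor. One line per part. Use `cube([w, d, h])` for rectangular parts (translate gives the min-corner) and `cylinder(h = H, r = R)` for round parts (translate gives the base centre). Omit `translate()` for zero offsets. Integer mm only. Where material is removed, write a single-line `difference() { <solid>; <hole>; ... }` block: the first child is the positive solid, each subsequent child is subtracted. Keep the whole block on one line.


difference() { translate([562, 247, 0]) cylinder(h = 333, r = 89); translate([562, 247, 0]) cylinder(h = 333, r = 72); }


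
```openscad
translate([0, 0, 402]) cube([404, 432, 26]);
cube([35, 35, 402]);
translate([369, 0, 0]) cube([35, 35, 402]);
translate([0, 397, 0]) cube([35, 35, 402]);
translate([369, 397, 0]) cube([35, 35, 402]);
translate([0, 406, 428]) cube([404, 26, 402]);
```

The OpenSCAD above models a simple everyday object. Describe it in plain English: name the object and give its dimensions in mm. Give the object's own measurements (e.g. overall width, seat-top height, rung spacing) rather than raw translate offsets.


A chair. The seat is a 404×432×26 mm slab with its top at z = 428 mm, on four 35×35 mm corner legs (flush with the seat edges, standing on z = 0). A flat backrest 26 mm thick, 402 mm tall, spans the full seat width and rises from the seat top along its +y edge, rear face flush with the rear of the seat.


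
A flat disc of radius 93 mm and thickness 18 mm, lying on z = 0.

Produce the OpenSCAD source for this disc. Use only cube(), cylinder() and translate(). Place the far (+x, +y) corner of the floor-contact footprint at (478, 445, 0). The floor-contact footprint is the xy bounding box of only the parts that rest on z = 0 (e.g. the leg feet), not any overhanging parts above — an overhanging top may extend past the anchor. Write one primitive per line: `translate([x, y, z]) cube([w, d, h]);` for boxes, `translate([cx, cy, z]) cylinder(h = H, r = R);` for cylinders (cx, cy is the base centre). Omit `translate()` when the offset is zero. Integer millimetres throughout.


translate([385, 352, 0]) cylinder(h = 18, r = 93);


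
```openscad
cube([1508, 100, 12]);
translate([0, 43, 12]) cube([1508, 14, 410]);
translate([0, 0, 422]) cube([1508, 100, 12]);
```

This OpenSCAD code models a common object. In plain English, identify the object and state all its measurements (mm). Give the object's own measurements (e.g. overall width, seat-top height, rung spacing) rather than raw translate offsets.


An I-beam lying along x, 1508 mm long. Overall section height 434 mm. Two flanges 100 mm wide (y) and 12 mm thick, one on the floor and one at the top; a web 14 mm thick runs between them, centred on the flange width.


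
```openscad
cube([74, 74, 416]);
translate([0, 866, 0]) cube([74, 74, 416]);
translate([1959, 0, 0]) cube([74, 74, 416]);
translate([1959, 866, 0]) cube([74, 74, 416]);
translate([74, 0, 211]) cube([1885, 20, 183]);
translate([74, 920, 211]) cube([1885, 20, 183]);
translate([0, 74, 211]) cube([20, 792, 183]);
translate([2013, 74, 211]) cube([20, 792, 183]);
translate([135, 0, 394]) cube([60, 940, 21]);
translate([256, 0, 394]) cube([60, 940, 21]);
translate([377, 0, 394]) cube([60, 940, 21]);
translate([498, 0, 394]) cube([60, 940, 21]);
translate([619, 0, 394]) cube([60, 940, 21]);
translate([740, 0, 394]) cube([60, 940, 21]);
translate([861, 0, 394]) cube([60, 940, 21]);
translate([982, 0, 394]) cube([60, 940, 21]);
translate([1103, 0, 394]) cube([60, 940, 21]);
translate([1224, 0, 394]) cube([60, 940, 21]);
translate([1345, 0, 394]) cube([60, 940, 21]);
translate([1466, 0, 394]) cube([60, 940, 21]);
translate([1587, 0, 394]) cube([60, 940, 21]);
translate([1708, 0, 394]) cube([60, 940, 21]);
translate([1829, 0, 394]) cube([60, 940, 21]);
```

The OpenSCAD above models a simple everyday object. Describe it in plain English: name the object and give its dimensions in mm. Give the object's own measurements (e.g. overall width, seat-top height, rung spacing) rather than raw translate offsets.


A bed frame 2033 mm long (x) by 940 mm wide (y). Four 74×74 mm corner posts, 416 mm tall, at the corners of the footprint. Four rails of 20 mm thickness and 183 mm height run between adjacent posts with their undersides at z = 211 mm, their outer faces flush with the outside of the frame (the two x-running rails run between the posts' inner faces; the two y-running rails run between the posts' inner faces). 15 slats, each 60 mm wide (x) and 21 mm thick, lie across the top of the two x-running rails, running the full 940 mm width of the frame in y; along x they sit between the end posts with a 61 mm gap after the −x posts and between neighbouring slats, leaving 70 mm before the +x posts.


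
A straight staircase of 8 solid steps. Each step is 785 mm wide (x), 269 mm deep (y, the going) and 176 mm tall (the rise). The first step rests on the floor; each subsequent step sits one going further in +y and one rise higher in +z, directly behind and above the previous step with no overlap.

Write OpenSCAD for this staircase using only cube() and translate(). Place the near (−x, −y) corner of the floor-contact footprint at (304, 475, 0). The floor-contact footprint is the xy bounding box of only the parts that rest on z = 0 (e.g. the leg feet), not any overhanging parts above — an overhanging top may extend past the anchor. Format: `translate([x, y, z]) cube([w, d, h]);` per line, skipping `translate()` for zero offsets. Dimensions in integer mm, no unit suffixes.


translate([304, 475, 0]) cube([785, 269, 176]);
translate([304, 744, 176]) cube([785, 269, 176]);
translate([304, 1013, 352]) cube([785, 269, 176]);
translate([304, 1282, 528]) cube([785, 269, 176]);
translate([304, 1551, 704]) cube([785, 269, 176]);
translate([304, 1820, 880]) cube([785, 269, 176]);
translate([304, 2089, 1056]) cube([785, 269, 176]);
translate([304, 2358, 1232]) cube([785, 269, 176]);


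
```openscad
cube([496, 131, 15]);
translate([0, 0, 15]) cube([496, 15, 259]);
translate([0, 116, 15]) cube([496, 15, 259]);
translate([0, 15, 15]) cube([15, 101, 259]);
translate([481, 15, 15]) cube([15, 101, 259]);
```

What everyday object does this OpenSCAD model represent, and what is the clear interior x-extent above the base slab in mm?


An open box. The internal width is 466 mm.

A 496×131 base slab with four walls standing on it — an open box. The base is 496 mm wide and the walls are 15 mm thick, so the internal width is 496 − 2 × 15 = 466 mm.


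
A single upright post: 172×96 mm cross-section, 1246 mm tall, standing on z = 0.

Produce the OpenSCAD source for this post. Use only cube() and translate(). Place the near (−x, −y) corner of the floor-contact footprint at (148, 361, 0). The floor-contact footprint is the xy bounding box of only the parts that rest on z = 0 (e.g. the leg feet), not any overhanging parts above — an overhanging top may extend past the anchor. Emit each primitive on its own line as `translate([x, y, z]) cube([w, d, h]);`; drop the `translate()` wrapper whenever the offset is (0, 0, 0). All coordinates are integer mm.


translate([148, 361, 0]) cube([172, 96, 1246]);


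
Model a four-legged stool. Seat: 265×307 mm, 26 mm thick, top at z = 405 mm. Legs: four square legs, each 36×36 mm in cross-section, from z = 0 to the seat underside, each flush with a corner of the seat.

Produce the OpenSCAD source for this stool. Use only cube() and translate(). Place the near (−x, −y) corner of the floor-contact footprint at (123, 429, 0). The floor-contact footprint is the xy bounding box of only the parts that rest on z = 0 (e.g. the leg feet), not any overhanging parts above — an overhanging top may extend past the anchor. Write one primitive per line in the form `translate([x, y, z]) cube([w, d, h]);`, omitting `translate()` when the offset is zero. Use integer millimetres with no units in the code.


translate([123, 429, 379]) cube([265, 307, 26]);
translate([123, 429, 0]) cube([36, 36, 379]);
translate([352, 429, 0]) cube([36, 36, 379]);
translate([123, 700, 0]) cube([36, 36, 379]);
translate([352, 700, 0]) cube([36, 36, 379]);


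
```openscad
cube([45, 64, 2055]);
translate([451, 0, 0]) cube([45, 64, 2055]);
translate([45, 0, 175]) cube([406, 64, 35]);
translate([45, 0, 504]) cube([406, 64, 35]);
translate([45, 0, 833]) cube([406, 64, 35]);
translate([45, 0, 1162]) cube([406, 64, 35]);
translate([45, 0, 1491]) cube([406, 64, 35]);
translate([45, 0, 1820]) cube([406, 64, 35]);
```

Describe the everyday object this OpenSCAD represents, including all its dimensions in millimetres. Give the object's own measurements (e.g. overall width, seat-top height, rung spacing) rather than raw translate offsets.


A straight ladder. Two 45×64 mm vertical rails, 2055 mm tall, stand 496 mm apart (outside-to-outside) with their front faces coplanar on the −y side. 6 rungs, each 64 mm deep and 35 mm tall, span between the inner faces of the rails, front faces flush with the rails. The lowest rung's underside is at z = 175 mm and rungs are spaced 329 mm apart (underside to underside).


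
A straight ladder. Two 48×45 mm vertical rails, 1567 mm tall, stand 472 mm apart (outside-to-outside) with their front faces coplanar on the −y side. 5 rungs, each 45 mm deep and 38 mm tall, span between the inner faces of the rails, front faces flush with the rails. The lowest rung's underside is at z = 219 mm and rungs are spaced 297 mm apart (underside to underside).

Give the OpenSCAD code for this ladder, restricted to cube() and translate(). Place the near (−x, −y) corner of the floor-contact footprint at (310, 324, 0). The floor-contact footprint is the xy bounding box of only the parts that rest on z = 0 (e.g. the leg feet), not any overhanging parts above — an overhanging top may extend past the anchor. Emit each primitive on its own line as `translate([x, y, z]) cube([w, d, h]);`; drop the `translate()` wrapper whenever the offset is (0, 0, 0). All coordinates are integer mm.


translate([310, 324, 0]) cube([48, 45, 1567]);
translate([734, 324, 0]) cube([48, 45, 1567]);
translate([358, 324, 219]) cube([376, 45, 38]);
translate([358, 324, 516]) cube([376, 45, 38]);
translate([358, 324, 813]) cube([376, 45, 38]);
translate([358, 324, 1110]) cube([376, 45, 38]);
translate([358, 324, 1407]) cube([376, 45, 38]);


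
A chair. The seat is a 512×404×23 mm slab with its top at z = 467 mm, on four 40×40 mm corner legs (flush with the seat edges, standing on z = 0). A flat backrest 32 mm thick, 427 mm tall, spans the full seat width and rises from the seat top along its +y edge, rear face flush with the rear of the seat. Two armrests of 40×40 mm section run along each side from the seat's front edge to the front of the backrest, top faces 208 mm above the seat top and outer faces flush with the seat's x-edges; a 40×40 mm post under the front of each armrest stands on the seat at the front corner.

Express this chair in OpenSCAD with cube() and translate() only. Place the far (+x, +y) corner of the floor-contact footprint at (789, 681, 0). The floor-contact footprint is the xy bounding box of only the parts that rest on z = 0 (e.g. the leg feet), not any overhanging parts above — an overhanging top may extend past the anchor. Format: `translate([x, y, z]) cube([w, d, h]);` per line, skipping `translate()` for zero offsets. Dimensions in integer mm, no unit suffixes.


translate([277, 277, 444]) cube([512, 404, 23]);
translate([277, 277, 0]) cube([40, 40, 444]);
translate([749, 277, 0]) cube([40, 40, 444]);
translate([277, 641, 0]) cube([40, 40, 444]);
translate([749, 641, 0]) cube([40, 40, 444]);
translate([277, 649, 467]) cube([512, 32, 427]);
translate([277, 277, 635]) cube([40, 372, 40]);
translate([749, 277, 635]) cube([40, 372, 40]);
translate([277, 277, 467]) cube([40, 40, 168]);
translate([749, 277, 467]) cube([40, 40, 168]);


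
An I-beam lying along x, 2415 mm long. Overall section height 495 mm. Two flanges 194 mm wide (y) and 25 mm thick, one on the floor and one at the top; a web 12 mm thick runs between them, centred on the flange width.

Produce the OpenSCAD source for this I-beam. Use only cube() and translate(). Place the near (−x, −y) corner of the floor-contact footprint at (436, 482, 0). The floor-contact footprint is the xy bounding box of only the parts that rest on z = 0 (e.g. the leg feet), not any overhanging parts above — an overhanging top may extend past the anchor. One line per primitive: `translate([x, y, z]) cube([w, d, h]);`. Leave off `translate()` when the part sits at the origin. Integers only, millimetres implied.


translate([436, 482, 0]) cube([2415, 194, 25]);
translate([436, 573, 25]) cube([2415, 12, 445]);
translate([436, 482, 470]) cube([2415, 194, 25]);


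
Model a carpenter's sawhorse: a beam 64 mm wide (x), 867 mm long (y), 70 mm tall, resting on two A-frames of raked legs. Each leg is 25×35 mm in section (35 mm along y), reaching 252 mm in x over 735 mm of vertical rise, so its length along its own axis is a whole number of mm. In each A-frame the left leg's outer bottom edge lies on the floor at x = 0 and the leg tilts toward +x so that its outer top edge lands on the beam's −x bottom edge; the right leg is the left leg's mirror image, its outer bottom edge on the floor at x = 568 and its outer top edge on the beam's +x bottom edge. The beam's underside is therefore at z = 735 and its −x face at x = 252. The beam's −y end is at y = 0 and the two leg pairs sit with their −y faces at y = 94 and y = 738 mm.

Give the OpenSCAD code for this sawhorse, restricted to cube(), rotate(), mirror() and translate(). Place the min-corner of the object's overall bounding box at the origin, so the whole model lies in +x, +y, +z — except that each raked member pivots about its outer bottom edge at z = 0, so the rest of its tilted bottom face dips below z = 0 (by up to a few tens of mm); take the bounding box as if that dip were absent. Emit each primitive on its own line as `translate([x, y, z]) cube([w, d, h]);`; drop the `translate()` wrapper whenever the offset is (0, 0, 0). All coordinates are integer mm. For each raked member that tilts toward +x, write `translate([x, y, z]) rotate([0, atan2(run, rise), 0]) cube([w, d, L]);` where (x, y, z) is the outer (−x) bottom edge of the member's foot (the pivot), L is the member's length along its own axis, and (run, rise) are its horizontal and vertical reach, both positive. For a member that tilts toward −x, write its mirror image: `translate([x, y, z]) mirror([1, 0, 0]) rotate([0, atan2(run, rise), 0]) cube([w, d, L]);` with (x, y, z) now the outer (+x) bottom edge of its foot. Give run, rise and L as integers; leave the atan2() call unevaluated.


translate([252, 0, 735]) cube([64, 867, 70]);
translate([0, 94, 0]) rotate([0, atan2(252, 735), 0]) cube([25, 35, 777]);
translate([568, 94, 0]) mirror([1, 0, 0]) rotate([0, atan2(252, 735), 0]) cube([25, 35, 777]);
translate([0, 738, 0]) rotate([0, atan2(252, 735), 0]) cube([25, 35, 777]);
translate([568, 738, 0]) mirror([1, 0, 0]) rotate([0, atan2(252, 735), 0]) cube([25, 35, 777]);


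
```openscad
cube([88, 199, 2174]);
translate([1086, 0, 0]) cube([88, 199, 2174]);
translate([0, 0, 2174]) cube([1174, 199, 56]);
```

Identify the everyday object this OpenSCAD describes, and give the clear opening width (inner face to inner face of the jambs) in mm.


A door frame. The clear opening width is 998 mm.

Two 2174 mm tall posts with a header on top — a door frame. The left jamb is 88 mm wide at x = 0; the right jamb starts at x = 1086. The clear opening is 1086 − 88 = 998 mm.


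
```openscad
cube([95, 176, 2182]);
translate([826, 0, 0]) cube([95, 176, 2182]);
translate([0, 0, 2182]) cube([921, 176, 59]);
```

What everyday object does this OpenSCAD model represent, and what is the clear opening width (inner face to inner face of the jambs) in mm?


A door frame. The clear opening width is 731 mm.

Two 2182 mm tall posts with a header on top — a door frame. The left jamb is 95 mm wide at x = 0; the right jamb starts at x = 826. The clear opening is 826 − 95 = 731 mm.


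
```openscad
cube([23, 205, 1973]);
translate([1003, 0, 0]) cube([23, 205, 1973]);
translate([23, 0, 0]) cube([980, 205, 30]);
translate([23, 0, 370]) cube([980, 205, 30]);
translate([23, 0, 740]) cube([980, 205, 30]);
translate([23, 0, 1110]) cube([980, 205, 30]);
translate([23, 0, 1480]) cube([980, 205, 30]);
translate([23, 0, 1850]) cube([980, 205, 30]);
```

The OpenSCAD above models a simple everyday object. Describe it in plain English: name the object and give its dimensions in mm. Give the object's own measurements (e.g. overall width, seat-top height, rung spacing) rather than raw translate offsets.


An open bookshelf. Two side panels, each 23 mm thick, 205 mm deep and 1973 mm tall, stand 1026 mm apart (outside-to-outside). Between them sit 6 shelves, each 30 mm thick and 205 mm deep, spanning the full gap between the sides. The bottom shelf rests on the floor (its underside at z = 0) and the clear gap between one shelf's top and the next shelf's underside is 340 mm.


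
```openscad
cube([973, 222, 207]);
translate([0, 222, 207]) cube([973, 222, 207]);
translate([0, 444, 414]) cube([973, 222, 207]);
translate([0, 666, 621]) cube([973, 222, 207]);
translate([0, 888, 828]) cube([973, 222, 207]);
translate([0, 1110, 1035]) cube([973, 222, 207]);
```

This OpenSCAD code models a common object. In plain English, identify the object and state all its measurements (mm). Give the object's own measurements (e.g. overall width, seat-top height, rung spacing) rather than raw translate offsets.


A straight staircase of 6 solid steps. Each step is 973 mm wide (x), 222 mm deep (y, the going) and 207 mm tall (the rise). The first step rests on the floor; each subsequent step sits one going further in +y and one rise higher in +z, directly behind and above the previous step with no overlap.


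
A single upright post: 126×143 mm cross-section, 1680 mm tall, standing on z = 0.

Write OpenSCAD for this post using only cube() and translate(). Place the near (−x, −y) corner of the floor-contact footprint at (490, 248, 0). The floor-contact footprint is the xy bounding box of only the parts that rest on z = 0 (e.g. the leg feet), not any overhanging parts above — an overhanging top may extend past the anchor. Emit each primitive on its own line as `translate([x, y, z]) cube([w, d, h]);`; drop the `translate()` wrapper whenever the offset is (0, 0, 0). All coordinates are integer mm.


translate([490, 248, 0]) cube([126, 143, 1680]);


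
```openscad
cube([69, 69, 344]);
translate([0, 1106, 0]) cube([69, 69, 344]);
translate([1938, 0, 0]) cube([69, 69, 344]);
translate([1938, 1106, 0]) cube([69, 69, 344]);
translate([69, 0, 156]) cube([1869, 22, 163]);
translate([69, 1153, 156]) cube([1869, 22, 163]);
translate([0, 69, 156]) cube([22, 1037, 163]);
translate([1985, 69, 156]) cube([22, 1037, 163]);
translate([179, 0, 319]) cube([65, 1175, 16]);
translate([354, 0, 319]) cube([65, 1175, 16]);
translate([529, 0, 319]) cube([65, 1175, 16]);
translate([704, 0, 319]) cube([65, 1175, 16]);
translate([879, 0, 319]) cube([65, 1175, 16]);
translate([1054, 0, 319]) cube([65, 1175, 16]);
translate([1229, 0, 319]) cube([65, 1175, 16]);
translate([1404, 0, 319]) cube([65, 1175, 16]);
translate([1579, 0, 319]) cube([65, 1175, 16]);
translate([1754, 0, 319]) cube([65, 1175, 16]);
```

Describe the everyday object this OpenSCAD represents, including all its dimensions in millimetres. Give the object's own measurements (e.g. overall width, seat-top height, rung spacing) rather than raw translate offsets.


A bed frame 2007 mm long (x) by 1175 mm wide (y). Four 69×69 mm corner posts, 344 mm tall, at the corners of the footprint. Four rails of 22 mm thickness and 163 mm height run between adjacent posts with their undersides at z = 156 mm, their outer faces flush with the outside of the frame (the two x-running rails run between the posts' inner faces; the two y-running rails run between the posts' inner faces). 10 slats, each 65 mm wide (x) and 16 mm thick, lie across the top of the two x-running rails, running the full 1175 mm width of the frame in y; along x they sit between the end posts with a 110 mm gap after the −x posts and between neighbouring slats, leaving 119 mm before the +x posts.


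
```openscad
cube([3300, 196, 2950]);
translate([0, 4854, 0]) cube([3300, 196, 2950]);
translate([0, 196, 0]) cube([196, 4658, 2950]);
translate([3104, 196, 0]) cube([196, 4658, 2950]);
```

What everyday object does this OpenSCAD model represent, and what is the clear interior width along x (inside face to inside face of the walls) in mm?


A house (or room) frame. The interior width is 2908 mm.

Four 2950 mm walls enclosing a rectangle with no floor or roof — a room or house frame. Outside width is 3300 mm and wall thickness is 196 mm, so the interior width is 3300 − 2 × 196 = 2908 mm.


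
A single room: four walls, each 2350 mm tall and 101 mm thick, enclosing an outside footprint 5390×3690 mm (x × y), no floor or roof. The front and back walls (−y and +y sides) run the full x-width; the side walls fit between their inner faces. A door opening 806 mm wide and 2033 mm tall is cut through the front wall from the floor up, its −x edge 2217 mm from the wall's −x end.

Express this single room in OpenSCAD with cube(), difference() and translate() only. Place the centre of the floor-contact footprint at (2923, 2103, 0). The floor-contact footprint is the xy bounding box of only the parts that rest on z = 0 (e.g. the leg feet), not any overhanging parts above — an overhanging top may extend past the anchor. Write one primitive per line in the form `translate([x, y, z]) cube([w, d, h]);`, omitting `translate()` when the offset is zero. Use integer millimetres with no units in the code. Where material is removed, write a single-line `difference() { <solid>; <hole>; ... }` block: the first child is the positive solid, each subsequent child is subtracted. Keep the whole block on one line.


difference() { translate([228, 258, 0]) cube([5390, 101, 2350]); translate([2445, 258, 0]) cube([806, 101, 2033]); }
translate([228, 3847, 0]) cube([5390, 101, 2350]);
translate([228, 359, 0]) cube([101, 3488, 2350]);
translate([5517, 359, 0]) cube([101, 3488, 2350]);


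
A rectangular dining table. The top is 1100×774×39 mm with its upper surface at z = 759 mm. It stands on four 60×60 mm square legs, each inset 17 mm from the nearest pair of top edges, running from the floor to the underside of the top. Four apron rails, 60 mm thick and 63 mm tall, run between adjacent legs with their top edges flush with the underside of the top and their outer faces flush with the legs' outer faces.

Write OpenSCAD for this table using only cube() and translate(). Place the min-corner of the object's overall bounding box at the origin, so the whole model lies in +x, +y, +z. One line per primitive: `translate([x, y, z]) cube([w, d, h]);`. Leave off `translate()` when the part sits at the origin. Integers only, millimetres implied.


translate([0, 0, 720]) cube([1100, 774, 39]);
translate([17, 17, 0]) cube([60, 60, 720]);
translate([1023, 17, 0]) cube([60, 60, 720]);
translate([17, 697, 0]) cube([60, 60, 720]);
translate([1023, 697, 0]) cube([60, 60, 720]);
translate([77, 17, 657]) cube([946, 60, 63]);
translate([77, 697, 657]) cube([946, 60, 63]);
translate([17, 77, 657]) cube([60, 620, 63]);
translate([1023, 77, 657]) cube([60, 620, 63]);


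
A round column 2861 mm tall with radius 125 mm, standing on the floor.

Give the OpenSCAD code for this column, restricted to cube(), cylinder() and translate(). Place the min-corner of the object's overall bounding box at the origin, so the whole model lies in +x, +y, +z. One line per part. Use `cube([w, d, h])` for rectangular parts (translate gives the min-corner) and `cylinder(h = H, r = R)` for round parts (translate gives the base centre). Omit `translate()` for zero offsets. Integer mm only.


translate([125, 125, 0]) cylinder(h = 2861, r = 125);


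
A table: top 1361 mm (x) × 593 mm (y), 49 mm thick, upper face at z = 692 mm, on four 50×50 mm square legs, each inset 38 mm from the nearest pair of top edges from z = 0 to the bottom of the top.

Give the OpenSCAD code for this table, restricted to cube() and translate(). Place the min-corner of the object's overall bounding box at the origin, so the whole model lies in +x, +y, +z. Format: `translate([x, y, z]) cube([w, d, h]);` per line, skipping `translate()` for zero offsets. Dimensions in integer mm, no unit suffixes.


translate([0, 0, 643]) cube([1361, 593, 49]);
translate([38, 38, 0]) cube([50, 50, 643]);
translate([1273, 38, 0]) cube([50, 50, 643]);
translate([38, 505, 0]) cube([50, 50, 643]);
translate([1273, 505, 0]) cube([50, 50, 643]);


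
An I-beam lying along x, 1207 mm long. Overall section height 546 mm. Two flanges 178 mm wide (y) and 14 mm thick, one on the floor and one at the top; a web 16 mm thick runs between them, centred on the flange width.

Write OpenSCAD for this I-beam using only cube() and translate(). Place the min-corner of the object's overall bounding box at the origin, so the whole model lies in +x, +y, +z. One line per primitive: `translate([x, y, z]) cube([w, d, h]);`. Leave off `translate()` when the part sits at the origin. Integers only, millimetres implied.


cube([1207, 178, 14]);
translate([0, 81, 14]) cube([1207, 16, 518]);
translate([0, 0, 532]) cube([1207, 178, 14]);


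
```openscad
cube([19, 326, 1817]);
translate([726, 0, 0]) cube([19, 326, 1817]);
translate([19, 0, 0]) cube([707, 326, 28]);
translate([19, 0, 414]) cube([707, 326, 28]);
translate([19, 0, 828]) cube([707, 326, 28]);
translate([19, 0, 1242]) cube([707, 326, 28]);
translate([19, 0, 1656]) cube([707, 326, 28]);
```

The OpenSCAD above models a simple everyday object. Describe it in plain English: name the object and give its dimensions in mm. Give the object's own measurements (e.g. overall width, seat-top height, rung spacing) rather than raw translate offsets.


An open bookshelf. Two side panels, each 19 mm thick, 326 mm deep and 1817 mm tall, stand 745 mm apart (outside-to-outside). Between them sit 5 shelves, each 28 mm thick and 326 mm deep, spanning the full gap between the sides. The bottom shelf rests on the floor (its underside at z = 0) and the clear gap between one shelf's top and the next shelf's underside is 386 mm.


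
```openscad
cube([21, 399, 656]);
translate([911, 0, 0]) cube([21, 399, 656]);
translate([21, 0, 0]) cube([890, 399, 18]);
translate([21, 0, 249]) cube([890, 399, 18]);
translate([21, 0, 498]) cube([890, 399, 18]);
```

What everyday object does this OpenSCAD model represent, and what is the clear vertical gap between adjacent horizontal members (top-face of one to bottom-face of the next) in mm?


A bookshelf. The clear shelf gap is 231 mm.

Two tall side panels with 3 horizontal boards between them — a bookshelf. The first two shelf undersides are at z = 0 and z = 249; with shelf thickness 18, the clear gap is 249 − 0 − 18 = 231 mm.


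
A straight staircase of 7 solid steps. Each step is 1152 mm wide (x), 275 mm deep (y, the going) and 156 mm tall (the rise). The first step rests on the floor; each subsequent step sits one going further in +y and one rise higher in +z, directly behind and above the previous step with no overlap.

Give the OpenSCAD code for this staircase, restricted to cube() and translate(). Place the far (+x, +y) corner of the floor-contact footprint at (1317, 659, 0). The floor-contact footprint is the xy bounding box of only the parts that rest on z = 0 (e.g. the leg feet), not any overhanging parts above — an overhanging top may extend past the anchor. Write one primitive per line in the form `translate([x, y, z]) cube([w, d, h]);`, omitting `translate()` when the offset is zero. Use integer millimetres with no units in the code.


translate([165, 384, 0]) cube([1152, 275, 156]);
translate([165, 659, 156]) cube([1152, 275, 156]);
translate([165, 934, 312]) cube([1152, 275, 156]);
translate([165, 1209, 468]) cube([1152, 275, 156]);
translate([165, 1484, 624]) cube([1152, 275, 156]);
translate([165, 1759, 780]) cube([1152, 275, 156]);
translate([165, 2034, 936]) cube([1152, 275, 156]);


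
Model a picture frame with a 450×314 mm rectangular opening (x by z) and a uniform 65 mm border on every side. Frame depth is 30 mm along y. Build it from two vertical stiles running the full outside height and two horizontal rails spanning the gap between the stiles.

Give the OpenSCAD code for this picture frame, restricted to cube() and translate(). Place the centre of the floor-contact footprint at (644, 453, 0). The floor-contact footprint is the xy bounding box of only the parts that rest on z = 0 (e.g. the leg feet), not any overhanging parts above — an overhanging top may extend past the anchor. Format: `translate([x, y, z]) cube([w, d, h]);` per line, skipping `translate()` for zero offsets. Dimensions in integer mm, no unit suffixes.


translate([354, 438, 0]) cube([65, 30, 444]);
translate([869, 438, 0]) cube([65, 30, 444]);
translate([419, 438, 0]) cube([450, 30, 65]);
translate([419, 438, 379]) cube([450, 30, 65]);


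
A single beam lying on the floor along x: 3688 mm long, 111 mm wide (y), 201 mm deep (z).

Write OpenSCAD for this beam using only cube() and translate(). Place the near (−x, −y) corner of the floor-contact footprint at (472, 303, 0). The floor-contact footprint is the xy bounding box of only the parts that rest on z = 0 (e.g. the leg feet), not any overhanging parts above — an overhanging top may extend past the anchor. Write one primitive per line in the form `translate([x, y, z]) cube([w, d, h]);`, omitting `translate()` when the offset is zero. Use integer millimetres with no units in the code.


translate([472, 303, 0]) cube([3688, 111, 201]);


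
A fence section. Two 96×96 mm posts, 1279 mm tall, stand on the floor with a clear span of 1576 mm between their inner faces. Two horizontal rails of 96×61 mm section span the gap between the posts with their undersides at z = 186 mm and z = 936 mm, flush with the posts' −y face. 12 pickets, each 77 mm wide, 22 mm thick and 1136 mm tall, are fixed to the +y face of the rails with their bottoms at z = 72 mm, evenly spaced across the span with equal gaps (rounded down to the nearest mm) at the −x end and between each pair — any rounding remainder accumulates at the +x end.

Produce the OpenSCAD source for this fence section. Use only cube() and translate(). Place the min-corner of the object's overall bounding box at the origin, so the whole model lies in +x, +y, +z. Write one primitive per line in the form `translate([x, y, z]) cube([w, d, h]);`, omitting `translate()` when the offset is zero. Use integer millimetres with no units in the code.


cube([96, 96, 1279]);
translate([1672, 0, 0]) cube([96, 96, 1279]);
translate([96, 0, 186]) cube([1576, 96, 61]);
translate([96, 0, 936]) cube([1576, 96, 61]);
translate([146, 96, 72]) cube([77, 22, 1136]);
translate([273, 96, 72]) cube([77, 22, 1136]);
translate([400, 96, 72]) cube([77, 22, 1136]);
translate([527, 96, 72]) cube([77, 22, 1136]);
translate([654, 96, 72]) cube([77, 22, 1136]);
translate([781, 96, 72]) cube([77, 22, 1136]);
translate([908, 96, 72]) cube([77, 22, 1136]);
translate([1035, 96, 72]) cube([77, 22, 1136]);
translate([1162, 96, 72]) cube([77, 22, 1136]);
translate([1289, 96, 72]) cube([77, 22, 1136]);
translate([1416, 96, 72]) cube([77, 22, 1136]);
translate([1543, 96, 72]) cube([77, 22, 1136]);


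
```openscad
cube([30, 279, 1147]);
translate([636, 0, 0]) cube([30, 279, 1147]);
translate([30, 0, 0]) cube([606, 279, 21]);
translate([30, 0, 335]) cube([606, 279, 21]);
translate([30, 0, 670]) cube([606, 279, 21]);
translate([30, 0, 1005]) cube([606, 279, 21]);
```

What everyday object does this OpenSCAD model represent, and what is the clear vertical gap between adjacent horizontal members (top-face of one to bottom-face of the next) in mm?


A bookshelf. The clear shelf gap is 314 mm.

Two tall side panels with 4 horizontal boards between them — a bookshelf. The first two shelf undersides are at z = 0 and z = 335; with shelf thickness 21, the clear gap is 335 − 0 − 21 = 314 mm.


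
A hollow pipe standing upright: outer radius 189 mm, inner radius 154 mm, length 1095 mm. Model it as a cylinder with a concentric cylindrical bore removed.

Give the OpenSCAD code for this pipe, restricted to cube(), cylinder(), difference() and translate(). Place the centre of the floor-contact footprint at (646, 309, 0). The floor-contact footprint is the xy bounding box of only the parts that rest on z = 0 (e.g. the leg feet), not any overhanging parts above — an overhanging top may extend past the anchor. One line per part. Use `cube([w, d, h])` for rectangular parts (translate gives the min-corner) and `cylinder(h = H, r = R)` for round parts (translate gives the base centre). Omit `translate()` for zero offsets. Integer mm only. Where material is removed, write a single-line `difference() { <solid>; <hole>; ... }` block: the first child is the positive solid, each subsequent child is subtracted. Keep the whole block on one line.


difference() { translate([646, 309, 0]) cylinder(h = 1095, r = 189); translate([646, 309, 0]) cylinder(h = 1095, r = 154); }


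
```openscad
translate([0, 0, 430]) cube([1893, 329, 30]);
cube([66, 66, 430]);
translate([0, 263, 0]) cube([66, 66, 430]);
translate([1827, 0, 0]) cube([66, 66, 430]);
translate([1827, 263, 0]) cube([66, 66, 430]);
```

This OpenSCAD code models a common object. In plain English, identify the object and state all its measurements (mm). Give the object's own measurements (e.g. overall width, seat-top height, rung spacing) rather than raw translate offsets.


A long wooden bench with a 1893 mm (x) × 329 mm (y) seat, 30 mm thick, its top surface 460 mm above the floor. Four 66 mm square legs at the seat corners, flush with the edges, run from z = 0 to the seat underside.


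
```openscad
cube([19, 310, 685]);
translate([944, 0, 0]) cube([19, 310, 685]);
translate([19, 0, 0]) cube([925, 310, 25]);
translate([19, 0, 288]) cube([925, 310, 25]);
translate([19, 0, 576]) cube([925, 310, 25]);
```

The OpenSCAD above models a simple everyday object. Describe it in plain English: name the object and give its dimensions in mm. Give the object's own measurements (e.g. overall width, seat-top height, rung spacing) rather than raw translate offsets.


An open bookshelf. Two side panels, each 19 mm thick, 310 mm deep and 685 mm tall, stand 963 mm apart (outside-to-outside). Between them sit 3 shelves, each 25 mm thick and 310 mm deep, spanning the full gap between the sides. The bottom shelf rests on the floor (its underside at z = 0) and the clear gap between one shelf's top and the next shelf's underside is 263 mm.
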